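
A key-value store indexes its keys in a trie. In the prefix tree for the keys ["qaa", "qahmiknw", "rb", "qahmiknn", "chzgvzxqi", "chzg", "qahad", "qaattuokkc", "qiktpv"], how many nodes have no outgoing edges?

A leaf is a node with no children — equivalently, the end of a word that is not a proper prefix of any other stored word.
Those words: "chzgvzxqi", "qaattuokkc", "qahad", "qahmiknn", "qahmiknw", "qiktpv", "rb"
Leaf count: 7

7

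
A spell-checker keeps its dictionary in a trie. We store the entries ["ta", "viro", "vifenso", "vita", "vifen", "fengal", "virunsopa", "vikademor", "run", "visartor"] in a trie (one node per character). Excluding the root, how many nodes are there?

Trace insertions, counting only characters that open a new branch:
  "ta" → 2 new (t, a)
  "viro" → 4 new (v, i, r, o)
  "vifenso" → prefix "vi" already present; 5 new (f, e, n, s, o)
  "vita" → prefix "vi" already present; 2 new (t, a)
  "vifen" → prefix "vifen" already present; 0 new (none)
  "fengal" → 6 new (f, e, n, g, a, l)
  "virunsopa" → prefix "vir" already present; 6 new (u, n, s, o, p, a)
  "vikademor" → prefix "vi" already present; 7 new (k, a, d, e, m, o, r)
  "run" → 3 new (r, u, n)
  "visartor" → prefix "vi" already present; 6 new (s, a, r, t, o, r)
Total nodes = 2 + 4 + 5 + 2 + 0 + 6 + 6 + 7 + 3 + 6 = 41

41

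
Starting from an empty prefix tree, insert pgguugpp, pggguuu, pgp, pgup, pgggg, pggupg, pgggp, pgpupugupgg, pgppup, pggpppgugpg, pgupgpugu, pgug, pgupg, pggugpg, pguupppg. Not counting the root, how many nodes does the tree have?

For each word, the new-node count is its length minus the longest prefix already in the trie:
  "pgguugpp" → 8 new (p, g, g, u, u, g, p, p)
  "pggguuu" → prefix "pgg" already present; 4 new (g, u, u, u)
  "pgp" → prefix "pg" already present; 1 new (p)
  "pgup" → prefix "pg" already present; 2 new (u, p)
  "pgggg" → prefix "pggg" already present; 1 new (g)
  "pggupg" → prefix "pggu" already present; 2 new (p, g)
  "pgggp" → prefix "pggg" already present; 1 new (p)
  "pgpupugupgg" → prefix "pgp" already present; 8 new (u, p, u, g, u, p, g, g)
  "pgppup" → prefix "pgp" already present; 3 new (p, u, p)
  "pggpppgugpg" → prefix "pgg" already present; 8 new (p, p, p, g, u, g, p, g)
  "pgupgpugu" → prefix "pgup" already present; 5 new (g, p, u, g, u)
  "pgug" → prefix "pgu" already present; 1 new (g)
  "pgupg" → prefix "pgupg" already present; 0 new (none)
  "pggugpg" → prefix "pggu" already present; 3 new (g, p, g)
  "pguupppg" → prefix "pgu" already present; 5 new (u, p, p, p, g)
Total nodes = 8 + 4 + 1 + 2 + 1 + 2 + 1 + 8 + 3 + 8 + 5 + 1 + 0 + 3 + 5 = 52

52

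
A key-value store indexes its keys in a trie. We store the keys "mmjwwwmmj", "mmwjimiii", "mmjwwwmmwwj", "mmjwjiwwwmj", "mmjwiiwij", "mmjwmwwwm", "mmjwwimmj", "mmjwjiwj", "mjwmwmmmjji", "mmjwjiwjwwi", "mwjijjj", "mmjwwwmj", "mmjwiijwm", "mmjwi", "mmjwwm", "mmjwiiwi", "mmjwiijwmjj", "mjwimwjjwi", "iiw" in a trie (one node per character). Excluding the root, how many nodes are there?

77

Trace insertions, counting only characters that open a new branch:
  "mmjwwwmmj" → 9 new (m, m, j, w, w, w, m, m, j)
  "mmwjimiii" → prefix "mm" already present; 7 new (w, j, i, m, i, i, i)
  "mmjwwwmmwwj" → prefix "mmjwwwmm" already present; 3 new (w, w, j)
  "mmjwjiwwwmj" → prefix "mmjw" already present; 7 new (j, i, w, w, w, m, j)
  "mmjwiiwij" → prefix "mmjw" already present; 5 new (i, i, w, i, j)
  "mmjwmwwwm" → prefix "mmjw" already present; 5 new (m, w, w, w, m)
  "mmjwwimmj" → prefix "mmjww" already present; 4 new (i, m, m, j)
  "mmjwjiwj" → prefix "mmjwjiw" already present; 1 new (j)
  "mjwmwmmmjji" → prefix "m" already present; 10 new (j, w, m, w, m, m, m, j, j, i)
  "mmjwjiwjwwi" → prefix "mmjwjiwj" already present; 3 new (w, w, i)
  "mwjijjj" → prefix "m" already present; 6 new (w, j, i, j, j, j)
  "mmjwwwmj" → prefix "mmjwwwm" already present; 1 new (j)
  "mmjwiijwm" → prefix "mmjwii" already present; 3 new (j, w, m)
  "mmjwi" → prefix "mmjwi" already present; 0 new (none)
  "mmjwwm" → prefix "mmjww" already present; 1 new (m)
  "mmjwiiwi" → prefix "mmjwiiwi" already present; 0 new (none)
  "mmjwiijwmjj" → prefix "mmjwiijwm" already present; 2 new (j, j)
  "mjwimwjjwi" → prefix "mjw" already present; 7 new (i, m, w, j, j, w, i)
  "iiw" → 3 new (i, i, w)
Total nodes = 9 + 7 + 3 + 7 + 5 + 5 + 4 + 1 + 10 + 3 + 6 + 1 + 3 + 0 + 1 + 0 + 2 + 7 + 3 = 77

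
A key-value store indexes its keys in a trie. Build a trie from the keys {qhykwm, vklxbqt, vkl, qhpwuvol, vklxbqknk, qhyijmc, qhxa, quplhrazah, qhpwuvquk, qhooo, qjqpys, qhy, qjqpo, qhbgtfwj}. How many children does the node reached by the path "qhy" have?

2

Walk "qhy" from the root, arriving at one node.
Distinct next characters after "qhy": i, k.
That node has 2 child edges.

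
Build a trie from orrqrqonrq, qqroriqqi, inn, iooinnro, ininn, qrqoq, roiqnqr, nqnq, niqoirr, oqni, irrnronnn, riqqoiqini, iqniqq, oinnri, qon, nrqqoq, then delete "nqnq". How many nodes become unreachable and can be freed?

Walk "nqnq" from the leaf back toward the root, removing each node that no remaining word uses.
The suffix "qnq" (3 nodes) is used only by "nqnq"; the node for "n" still has the child "i", so pruning stops there.
Nodes removed: 3

3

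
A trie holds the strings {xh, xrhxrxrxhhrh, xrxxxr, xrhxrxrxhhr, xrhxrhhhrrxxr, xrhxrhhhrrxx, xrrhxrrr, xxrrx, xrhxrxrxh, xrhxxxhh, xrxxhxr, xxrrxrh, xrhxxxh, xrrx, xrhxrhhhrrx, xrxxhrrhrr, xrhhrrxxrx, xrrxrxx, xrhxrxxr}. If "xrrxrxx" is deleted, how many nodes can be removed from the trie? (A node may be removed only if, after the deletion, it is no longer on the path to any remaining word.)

Walk "xrrxrxx" from the leaf back toward the root, removing each node that no remaining word uses.
The suffix "rxx" (3 nodes) is used only by "xrrxrxx"; "xrrx" is itself a stored word, so pruning stops there.
Nodes removed: 3

3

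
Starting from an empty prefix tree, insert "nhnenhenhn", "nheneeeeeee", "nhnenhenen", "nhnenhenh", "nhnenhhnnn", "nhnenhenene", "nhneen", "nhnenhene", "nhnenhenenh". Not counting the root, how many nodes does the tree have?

29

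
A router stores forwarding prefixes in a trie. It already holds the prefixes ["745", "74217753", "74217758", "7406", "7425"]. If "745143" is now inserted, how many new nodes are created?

3

"745" is already a path in the trie; the remaining "143" must be added.
So 6 − 3 = 3 new nodes.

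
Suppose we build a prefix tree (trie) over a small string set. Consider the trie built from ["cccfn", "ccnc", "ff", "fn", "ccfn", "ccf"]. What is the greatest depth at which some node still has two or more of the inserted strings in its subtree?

Equivalently: take the maximum, over all pairs, of their longest common prefix length.
e.g. "ccf" and "ccfn" share the prefix "ccf" of length 3; no pair shares a longer one.
Longest shared-prefix length: 3

3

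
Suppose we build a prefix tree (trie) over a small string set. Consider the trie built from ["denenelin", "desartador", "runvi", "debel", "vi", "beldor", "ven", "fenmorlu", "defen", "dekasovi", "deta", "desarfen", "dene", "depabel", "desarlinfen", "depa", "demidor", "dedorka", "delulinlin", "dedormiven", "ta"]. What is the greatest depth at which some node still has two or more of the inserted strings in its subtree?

5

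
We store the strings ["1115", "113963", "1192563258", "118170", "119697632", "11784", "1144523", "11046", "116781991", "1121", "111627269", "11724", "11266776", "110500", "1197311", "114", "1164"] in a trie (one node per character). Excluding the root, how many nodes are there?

67

Count nodes per top-level branch (shared prefixes stored once):
  '1'-branch (11046, 110500, 1115, 111627269, 1121, 11266776, 113963, 114, 1144523, 1164, 116781991, 11724, 11784, 118170, 1192563258, 119697632, 1197311): 67 nodes
Sum: 67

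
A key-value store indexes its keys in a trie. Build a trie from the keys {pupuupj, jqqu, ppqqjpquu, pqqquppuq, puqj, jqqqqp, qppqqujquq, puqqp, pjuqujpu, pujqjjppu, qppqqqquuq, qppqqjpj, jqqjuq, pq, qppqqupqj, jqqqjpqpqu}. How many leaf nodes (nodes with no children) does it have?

Leaves are exactly the stored words that no other stored word extends.
Those words: "jqqjuq", "jqqqjpqpqu", "jqqqqp", "jqqu", "pjuqujpu", "ppqqjpquu", "pqqquppuq", "pujqjjppu", "pupuupj", "puqj", "puqqp", "qppqqjpj", "qppqqqquuq", "qppqqujquq", "qppqqupqj"
Leaf count: 15

15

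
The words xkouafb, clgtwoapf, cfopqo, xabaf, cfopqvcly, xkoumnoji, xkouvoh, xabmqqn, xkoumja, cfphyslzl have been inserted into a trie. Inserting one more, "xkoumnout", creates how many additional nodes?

Walking "xkoumnout" from the root, the first 7 characters ("xkoumno") follow existing edges; "u" is the first miss.
So 9 − 7 = 2 new nodes.

2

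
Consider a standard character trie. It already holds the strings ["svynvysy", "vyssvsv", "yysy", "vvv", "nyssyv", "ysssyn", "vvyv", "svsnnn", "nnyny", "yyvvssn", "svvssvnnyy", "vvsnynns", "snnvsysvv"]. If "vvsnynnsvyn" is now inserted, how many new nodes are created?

3

Walking "vvsnynnsvyn" from the root, the first 8 characters ("vvsnynns") follow existing edges; "v" is the first miss.
Each of the 3 remaining characters creates one node.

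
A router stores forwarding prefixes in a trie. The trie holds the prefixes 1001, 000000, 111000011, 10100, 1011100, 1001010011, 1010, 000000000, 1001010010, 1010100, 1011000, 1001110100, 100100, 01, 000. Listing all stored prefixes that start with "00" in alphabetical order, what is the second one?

DFS of the "00" subtree visits, in order: "000", "000000", "000000000"
Position 2: 000000

000000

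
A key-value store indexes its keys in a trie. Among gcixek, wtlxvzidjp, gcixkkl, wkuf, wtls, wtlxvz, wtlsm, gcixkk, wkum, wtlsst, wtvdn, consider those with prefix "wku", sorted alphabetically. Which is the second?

wkum

Filter for "wku…" and sort: "wkuf", "wkum"
Position 2: wkum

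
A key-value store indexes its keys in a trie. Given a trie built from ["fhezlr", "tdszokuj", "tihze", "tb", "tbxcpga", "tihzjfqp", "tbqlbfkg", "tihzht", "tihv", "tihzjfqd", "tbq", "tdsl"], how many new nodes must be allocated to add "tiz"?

1

Walking "tiz" from the root, the first 2 characters ("ti") follow existing edges; "z" is the first miss.
New nodes needed: |"tiz"| − 2 = 3 − 2 = 1.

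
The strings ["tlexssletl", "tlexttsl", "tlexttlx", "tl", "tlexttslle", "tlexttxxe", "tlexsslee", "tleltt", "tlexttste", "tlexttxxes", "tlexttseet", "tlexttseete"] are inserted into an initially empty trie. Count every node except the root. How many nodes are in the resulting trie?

32

For each word, the new-node count is its length minus the longest prefix already in the trie:
  "tlexssletl" → 10 new (t, l, e, x, s, s, l, e, t, l)
  "tlexttsl" → prefix "tlex" already present; 4 new (t, t, s, l)
  "tlexttlx" → prefix "tlextt" already present; 2 new (l, x)
  "tl" → prefix "tl" already present; 0 new (none)
  "tlexttslle" → prefix "tlexttsl" already present; 2 new (l, e)
  "tlexttxxe" → prefix "tlextt" already present; 3 new (x, x, e)
  "tlexsslee" → prefix "tlexssle" already present; 1 new (e)
  "tleltt" → prefix "tle" already present; 3 new (l, t, t)
  "tlexttste" → prefix "tlextts" already present; 2 new (t, e)
  "tlexttxxes" → prefix "tlexttxxe" already present; 1 new (s)
  "tlexttseet" → prefix "tlextts" already present; 3 new (e, e, t)
  "tlexttseete" → prefix "tlexttseet" already present; 1 new (e)
Total nodes = 10 + 4 + 2 + 0 + 2 + 3 + 1 + 3 + 2 + 1 + 3 + 1 = 32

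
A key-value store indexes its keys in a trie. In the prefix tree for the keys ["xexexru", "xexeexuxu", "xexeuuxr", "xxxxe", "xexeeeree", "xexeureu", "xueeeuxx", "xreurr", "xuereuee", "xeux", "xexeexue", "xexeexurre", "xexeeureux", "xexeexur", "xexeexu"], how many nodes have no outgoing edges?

13

A leaf is a node with no children — equivalently, the end of a word that is not a proper prefix of any other stored word.
Those words: "xeux", "xexeeeree", "xexeeureux", "xexeexue", "xexeexurre", "xexeexuxu", "xexeureu", "xexeuuxr", "xexexru", "xreurr", "xueeeuxx", "xuereuee", "xxxxe"
Leaf count: 13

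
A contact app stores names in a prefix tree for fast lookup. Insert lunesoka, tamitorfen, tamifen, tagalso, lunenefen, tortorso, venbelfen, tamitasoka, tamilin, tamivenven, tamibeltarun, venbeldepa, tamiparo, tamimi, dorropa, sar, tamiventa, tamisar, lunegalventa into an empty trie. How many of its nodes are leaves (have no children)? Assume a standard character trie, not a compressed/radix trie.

A leaf is a node with no children — equivalently, the end of a word that is not a proper prefix of any other stored word.
Those words: "dorropa", "lunegalventa", "lunenefen", "lunesoka", "sar", "tagalso", "tamibeltarun", "tamifen", "tamilin", "tamimi", "tamiparo", "tamisar", "tamitasoka", "tamitorfen", "tamiventa", "tamivenven", "tortorso", "venbeldepa", "venbelfen"
Leaf count: 19

19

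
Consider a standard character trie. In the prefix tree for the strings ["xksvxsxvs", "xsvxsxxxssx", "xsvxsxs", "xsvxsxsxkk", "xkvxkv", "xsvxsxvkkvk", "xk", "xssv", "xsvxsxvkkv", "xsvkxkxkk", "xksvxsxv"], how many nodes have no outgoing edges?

7

A leaf is a node with no children — equivalently, the end of a word that is not a proper prefix of any other stored word.
Those words: "xksvxsxvs", "xkvxkv", "xssv", "xsvkxkxkk", "xsvxsxsxkk", "xsvxsxvkkvk", "xsvxsxxxssx"
Leaf count: 7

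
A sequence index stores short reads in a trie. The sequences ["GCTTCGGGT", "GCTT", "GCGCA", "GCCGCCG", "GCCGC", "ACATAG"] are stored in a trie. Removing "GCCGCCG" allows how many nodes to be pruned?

2

After clearing the end-marker at "GCCGCCG", prune upward until reaching a node still needed by another word.
The suffix "CG" (2 nodes) is used only by "GCCGCCG"; "GCCGC" is itself a stored word, so pruning stops there.
Nodes removed: 2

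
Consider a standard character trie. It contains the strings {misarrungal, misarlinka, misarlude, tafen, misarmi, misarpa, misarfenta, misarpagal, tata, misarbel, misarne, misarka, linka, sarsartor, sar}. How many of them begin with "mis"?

10

Walk to "mis"; the words in its subtree are exactly those with that prefix.
Matches: "misarbel", "misarfenta", "misarka", "misarlinka", "misarlude", "misarmi", "misarne", "misarpa", "misarpagal", "misarrungal"
Count: 10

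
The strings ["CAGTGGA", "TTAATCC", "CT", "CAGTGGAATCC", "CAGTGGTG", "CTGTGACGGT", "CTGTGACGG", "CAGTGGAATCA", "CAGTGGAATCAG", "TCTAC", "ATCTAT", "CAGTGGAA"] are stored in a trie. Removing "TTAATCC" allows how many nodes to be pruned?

6

Walk "TTAATCC" from the leaf back toward the root, removing each node that no remaining word uses.
The suffix "TAATCC" (6 nodes) is used only by "TTAATCC"; the node for "T" still has the child "C", so pruning stops there.
Nodes removed: 6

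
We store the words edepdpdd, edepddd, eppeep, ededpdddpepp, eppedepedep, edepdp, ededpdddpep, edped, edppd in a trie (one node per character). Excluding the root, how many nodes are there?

36

Count nodes per top-level branch (shared prefixes stored once):
  'e'-branch (ededpdddpep, ededpdddpepp, edepddd, edepdp, edepdpdd, edped, edppd, eppedepedep, eppeep): 36 nodes
Sum: 36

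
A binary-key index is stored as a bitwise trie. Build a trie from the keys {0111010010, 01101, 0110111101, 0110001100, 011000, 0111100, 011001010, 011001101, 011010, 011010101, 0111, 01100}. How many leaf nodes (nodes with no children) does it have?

7

A leaf is a node with no children — equivalently, the end of a word that is not a proper prefix of any other stored word.
Those words: "0110001100", "011001010", "011001101", "011010101", "0110111101", "0111010010", "0111100"
Leaf count: 7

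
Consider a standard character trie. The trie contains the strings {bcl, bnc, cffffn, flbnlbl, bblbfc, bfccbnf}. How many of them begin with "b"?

Walk to "b"; the words in its subtree are exactly those with that prefix.
Words under "b": bblbfc, bcl, bfccbnf, bnc
Count: 4

4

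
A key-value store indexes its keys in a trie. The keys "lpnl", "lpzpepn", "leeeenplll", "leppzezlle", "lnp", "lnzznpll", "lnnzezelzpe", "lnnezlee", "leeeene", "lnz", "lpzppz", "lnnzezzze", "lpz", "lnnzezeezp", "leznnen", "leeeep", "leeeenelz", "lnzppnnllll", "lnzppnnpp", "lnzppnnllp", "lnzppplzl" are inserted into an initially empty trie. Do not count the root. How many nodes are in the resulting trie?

80

For each word, the new-node count is its length minus the longest prefix already in the trie:
  "lpnl" → 4 new (l, p, n, l)
  "lpzpepn" → prefix "lp" already present; 5 new (z, p, e, p, n)
  "leeeenplll" → prefix "l" already present; 9 new (e, e, e, e, n, p, l, l, l)
  "leppzezlle" → prefix "le" already present; 8 new (p, p, z, e, z, l, l, e)
  "lnp" → prefix "l" already present; 2 new (n, p)
  "lnzznpll" → prefix "ln" already present; 6 new (z, z, n, p, l, l)
  "lnnzezelzpe" → prefix "ln" already present; 9 new (n, z, e, z, e, l, z, p, e)
  "lnnezlee" → prefix "lnn" already present; 5 new (e, z, l, e, e)
  "leeeene" → prefix "leeeen" already present; 1 new (e)
  "lnz" → prefix "lnz" already present; 0 new (none)
  "lpzppz" → prefix "lpzp" already present; 2 new (p, z)
  "lnnzezzze" → prefix "lnnzez" already present; 3 new (z, z, e)
  "lpz" → prefix "lpz" already present; 0 new (none)
  "lnnzezeezp" → prefix "lnnzeze" already present; 3 new (e, z, p)
  "leznnen" → prefix "le" already present; 5 new (z, n, n, e, n)
  "leeeep" → prefix "leeee" already present; 1 new (p)
  "leeeenelz" → prefix "leeeene" already present; 2 new (l, z)
  "lnzppnnllll" → prefix "lnz" already present; 8 new (p, p, n, n, l, l, l, l)
  "lnzppnnpp" → prefix "lnzppnn" already present; 2 new (p, p)
  "lnzppnnllp" → prefix "lnzppnnll" already present; 1 new (p)
  "lnzppplzl" → prefix "lnzpp" already present; 4 new (p, l, z, l)
Total nodes = 4 + 5 + 9 + 8 + 2 + 6 + 9 + 5 + 1 + 0 + 2 + 3 + 0 + 3 + 5 + 1 + 2 + 8 + 2 + 1 + 4 = 80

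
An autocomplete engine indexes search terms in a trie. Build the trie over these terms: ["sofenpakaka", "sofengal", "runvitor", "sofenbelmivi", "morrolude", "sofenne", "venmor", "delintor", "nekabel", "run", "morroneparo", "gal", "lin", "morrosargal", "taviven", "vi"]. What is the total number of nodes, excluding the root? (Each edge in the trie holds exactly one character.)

87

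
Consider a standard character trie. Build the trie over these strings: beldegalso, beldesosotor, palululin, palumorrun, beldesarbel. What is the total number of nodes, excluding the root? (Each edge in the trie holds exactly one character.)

37

Count nodes per top-level branch (shared prefixes stored once):
  'b'-branch (beldegalso, beldesarbel, beldesosotor): 22 nodes
  'p'-branch (palululin, palumorrun): 15 nodes
Sum: 37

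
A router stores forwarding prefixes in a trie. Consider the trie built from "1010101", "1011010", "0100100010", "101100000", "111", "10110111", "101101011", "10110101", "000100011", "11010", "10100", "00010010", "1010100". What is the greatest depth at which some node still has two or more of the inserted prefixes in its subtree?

8

The deepest shared node is where two words last agree before diverging.
"10110101" and "101101011" agree on "10110101" (8 characters) before diverging; nothing deeper is shared.
Longest shared-prefix length: 8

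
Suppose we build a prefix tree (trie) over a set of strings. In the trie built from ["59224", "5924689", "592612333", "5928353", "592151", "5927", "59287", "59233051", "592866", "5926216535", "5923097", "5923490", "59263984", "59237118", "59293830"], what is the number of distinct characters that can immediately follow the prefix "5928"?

Walk "5928" from the root, arriving at one node.
Distinct next characters after "5928": 3, 6, 7.
That node has 3 child edges.

3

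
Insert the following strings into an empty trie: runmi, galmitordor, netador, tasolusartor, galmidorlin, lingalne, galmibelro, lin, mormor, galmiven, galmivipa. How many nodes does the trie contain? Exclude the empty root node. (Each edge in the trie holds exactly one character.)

Trace insertions, counting only characters that open a new branch:
  "runmi" → 5 new (r, u, n, m, i)
  "galmitordor" → 11 new (g, a, l, m, i, t, o, r, d, o, r)
  "netador" → 7 new (n, e, t, a, d, o, r)
  "tasolusartor" → 12 new (t, a, s, o, l, u, s, a, r, t, o, r)
  "galmidorlin" → prefix "galmi" already present; 6 new (d, o, r, l, i, n)
  "lingalne" → 8 new (l, i, n, g, a, l, n, e)
  "galmibelro" → prefix "galmi" already present; 5 new (b, e, l, r, o)
  "lin" → prefix "lin" already present; 0 new (none)
  "mormor" → 6 new (m, o, r, m, o, r)
  "galmiven" → prefix "galmi" already present; 3 new (v, e, n)
  "galmivipa" → prefix "galmiv" already present; 3 new (i, p, a)
Total nodes = 5 + 11 + 7 + 12 + 6 + 8 + 5 + 0 + 6 + 3 + 3 = 66

66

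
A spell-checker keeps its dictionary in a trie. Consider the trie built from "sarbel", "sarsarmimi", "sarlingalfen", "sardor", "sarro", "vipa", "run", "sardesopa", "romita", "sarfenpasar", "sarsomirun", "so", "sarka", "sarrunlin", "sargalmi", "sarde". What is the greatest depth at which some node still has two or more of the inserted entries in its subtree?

5

Equivalently: take the maximum, over all pairs, of their longest common prefix length.
e.g. "sarde" and "sardesopa" share the prefix "sarde" of length 5; no pair shares a longer one.
Longest shared-prefix length: 5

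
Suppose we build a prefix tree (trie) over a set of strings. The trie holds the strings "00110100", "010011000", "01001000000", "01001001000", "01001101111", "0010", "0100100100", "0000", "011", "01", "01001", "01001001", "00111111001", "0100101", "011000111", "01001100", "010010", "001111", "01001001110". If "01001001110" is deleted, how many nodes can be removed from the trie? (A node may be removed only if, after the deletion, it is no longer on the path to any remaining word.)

Walk "01001001110" from the leaf back toward the root, removing each node that no remaining word uses.
The suffix "110" (3 nodes) is used only by "01001001110"; the node for "01001001" still has the child "0", so pruning stops there.
Nodes removed: 3

3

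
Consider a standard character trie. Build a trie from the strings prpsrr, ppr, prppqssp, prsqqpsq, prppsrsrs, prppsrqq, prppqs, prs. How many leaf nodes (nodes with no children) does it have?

Leaves are exactly the stored words that no other stored word extends.
Those words: "ppr", "prppqssp", "prppsrqq", "prppsrsrs", "prpsrr", "prsqqpsq"
Leaf count: 6

6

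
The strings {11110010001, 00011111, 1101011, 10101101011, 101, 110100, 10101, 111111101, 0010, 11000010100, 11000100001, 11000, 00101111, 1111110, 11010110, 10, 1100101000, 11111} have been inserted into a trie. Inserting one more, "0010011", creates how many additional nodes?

3

The longest prefix of "0010011" already in the trie is "0010" (length 4).
So 7 − 4 = 3 new nodes.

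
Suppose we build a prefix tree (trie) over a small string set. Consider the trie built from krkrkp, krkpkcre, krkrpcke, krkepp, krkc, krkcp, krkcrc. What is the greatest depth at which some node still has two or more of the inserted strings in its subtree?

4

Look for the deepest trie node that still has at least two words in its subtree.
e.g. "krkc" and "krkcp" share the prefix "krkc" of length 4; no pair shares a longer one.
Longest shared-prefix length: 4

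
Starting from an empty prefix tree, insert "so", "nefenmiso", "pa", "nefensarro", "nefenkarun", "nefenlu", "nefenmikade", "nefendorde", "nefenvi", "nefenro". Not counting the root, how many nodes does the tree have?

38

Count nodes per top-level branch (shared prefixes stored once):
  'n'-branch (nefendorde, nefenkarun, nefenlu, nefenmikade, nefenmiso, nefenro, nefensarro, nefenvi): 34 nodes
  'p'-branch (pa): 2 nodes
  's'-branch (so): 2 nodes
Sum: 38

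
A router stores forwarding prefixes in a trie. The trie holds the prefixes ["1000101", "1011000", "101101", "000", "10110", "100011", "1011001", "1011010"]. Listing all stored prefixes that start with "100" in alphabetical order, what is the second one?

100011

Words with prefix "100", in lexicographic order: "1000101", "100011"
Position 2: 100011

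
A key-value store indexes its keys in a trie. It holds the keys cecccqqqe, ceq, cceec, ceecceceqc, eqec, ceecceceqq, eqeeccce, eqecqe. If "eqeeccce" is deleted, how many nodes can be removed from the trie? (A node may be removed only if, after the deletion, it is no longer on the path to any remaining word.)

5

Walk "eqeeccce" from the leaf back toward the root, removing each node that no remaining word uses.
The suffix "eccce" (5 nodes) is used only by "eqeeccce"; the node for "eqe" still has the child "c", so pruning stops there.
Nodes removed: 5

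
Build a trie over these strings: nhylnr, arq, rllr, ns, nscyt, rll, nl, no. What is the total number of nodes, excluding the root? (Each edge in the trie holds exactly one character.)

Trace insertions, counting only characters that open a new branch:
  "nhylnr" → 6 new (n, h, y, l, n, r)
  "arq" → 3 new (a, r, q)
  "rllr" → 4 new (r, l, l, r)
  "ns" → prefix "n" already present; 1 new (s)
  "nscyt" → prefix "ns" already present; 3 new (c, y, t)
  "rll" → prefix "rll" already present; 0 new (none)
  "nl" → prefix "n" already present; 1 new (l)
  "no" → prefix "n" already present; 1 new (o)
Total nodes = 6 + 3 + 4 + 1 + 3 + 0 + 1 + 1 = 19

19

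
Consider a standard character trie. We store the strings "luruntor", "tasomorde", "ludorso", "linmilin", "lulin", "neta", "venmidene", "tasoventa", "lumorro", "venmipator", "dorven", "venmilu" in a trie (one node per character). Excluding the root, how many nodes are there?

Count nodes per top-level branch (shared prefixes stored once):
  'd'-branch (dorven): 6 nodes
  'l'-branch (linmilin, ludorso, lulin, lumorro, luruntor): 28 nodes
  'n'-branch (neta): 4 nodes
  't'-branch (tasomorde, tasoventa): 14 nodes
  'v'-branch (venmidene, venmilu, venmipator): 16 nodes
Sum: 68

68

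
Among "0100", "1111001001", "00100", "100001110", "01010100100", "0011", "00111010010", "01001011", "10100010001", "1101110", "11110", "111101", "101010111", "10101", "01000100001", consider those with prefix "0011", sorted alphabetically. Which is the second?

00111010010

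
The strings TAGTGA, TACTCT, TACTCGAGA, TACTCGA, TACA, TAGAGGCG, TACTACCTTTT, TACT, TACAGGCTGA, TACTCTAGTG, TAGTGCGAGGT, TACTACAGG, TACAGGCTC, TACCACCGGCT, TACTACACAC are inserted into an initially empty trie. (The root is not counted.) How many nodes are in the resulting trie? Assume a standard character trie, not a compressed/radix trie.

Insert word by word; a character creates a node only if that edge doesn't already exist:
  "TAGTGA" → 6 new (T, A, G, T, G, A)
  "TACTCT" → prefix "TA" already present; 4 new (C, T, C, T)
  "TACTCGAGA" → prefix "TACTC" already present; 4 new (G, A, G, A)
  "TACTCGA" → prefix "TACTCGA" already present; 0 new (none)
  "TACA" → prefix "TAC" already present; 1 new (A)
  "TAGAGGCG" → prefix "TAG" already present; 5 new (A, G, G, C, G)
  "TACTACCTTTT" → prefix "TACT" already present; 7 new (A, C, C, T, T, T, T)
  "TACT" → prefix "TACT" already present; 0 new (none)
  "TACAGGCTGA" → prefix "TACA" already present; 6 new (G, G, C, T, G, A)
  "TACTCTAGTG" → prefix "TACTCT" already present; 4 new (A, G, T, G)
  "TAGTGCGAGGT" → prefix "TAGTG" already present; 6 new (C, G, A, G, G, T)
  "TACTACAGG" → prefix "TACTAC" already present; 3 new (A, G, G)
  "TACAGGCTC" → prefix "TACAGGCT" already present; 1 new (C)
  "TACCACCGGCT" → prefix "TAC" already present; 8 new (C, A, C, C, G, G, C, T)
  "TACTACACAC" → prefix "TACTACA" already present; 3 new (C, A, C)
Total nodes = 6 + 4 + 4 + 0 + 1 + 5 + 7 + 0 + 6 + 4 + 6 + 3 + 1 + 8 + 3 = 58

58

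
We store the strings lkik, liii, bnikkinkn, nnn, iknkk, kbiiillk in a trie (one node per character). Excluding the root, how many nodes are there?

32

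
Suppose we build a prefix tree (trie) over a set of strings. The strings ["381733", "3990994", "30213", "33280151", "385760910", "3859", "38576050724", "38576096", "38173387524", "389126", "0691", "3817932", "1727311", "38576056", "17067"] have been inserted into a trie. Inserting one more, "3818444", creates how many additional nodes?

4

The longest prefix of "3818444" already in the trie is "381" (length 3).
New nodes needed: |"3818444"| − 3 = 7 − 3 = 4.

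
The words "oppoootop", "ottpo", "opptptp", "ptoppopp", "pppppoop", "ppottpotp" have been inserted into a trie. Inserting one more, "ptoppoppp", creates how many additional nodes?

The longest prefix of "ptoppoppp" already in the trie is "ptoppopp" (length 8).
So 9 − 8 = 1 new nodes.

1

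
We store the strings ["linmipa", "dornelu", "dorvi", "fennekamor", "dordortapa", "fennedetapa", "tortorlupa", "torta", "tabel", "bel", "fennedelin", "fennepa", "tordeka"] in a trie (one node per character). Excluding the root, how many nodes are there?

66

Insert word by word; a character creates a node only if that edge doesn't already exist:
  "linmipa" → 7 new (l, i, n, m, i, p, a)
  "dornelu" → 7 new (d, o, r, n, e, l, u)
  "dorvi" → prefix "dor" already present; 2 new (v, i)
  "fennekamor" → 10 new (f, e, n, n, e, k, a, m, o, r)
  "dordortapa" → prefix "dor" already present; 7 new (d, o, r, t, a, p, a)
  "fennedetapa" → prefix "fenne" already present; 6 new (d, e, t, a, p, a)
  "tortorlupa" → 10 new (t, o, r, t, o, r, l, u, p, a)
  "torta" → prefix "tort" already present; 1 new (a)
  "tabel" → prefix "t" already present; 4 new (a, b, e, l)
  "bel" → 3 new (b, e, l)
  "fennedelin" → prefix "fennede" already present; 3 new (l, i, n)
  "fennepa" → prefix "fenne" already present; 2 new (p, a)
  "tordeka" → prefix "tor" already present; 4 new (d, e, k, a)
Total nodes = 7 + 7 + 2 + 10 + 7 + 6 + 10 + 1 + 4 + 3 + 3 + 2 + 4 = 66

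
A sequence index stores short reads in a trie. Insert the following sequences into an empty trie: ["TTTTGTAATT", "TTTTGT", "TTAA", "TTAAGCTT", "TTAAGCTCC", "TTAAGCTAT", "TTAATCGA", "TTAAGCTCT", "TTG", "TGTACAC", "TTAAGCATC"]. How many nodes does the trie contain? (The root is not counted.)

35

Trace insertions, counting only characters that open a new branch:
  "TTTTGTAATT" → 10 new (T, T, T, T, G, T, A, A, T, T)
  "TTTTGT" → prefix "TTTTGT" already present; 0 new (none)
  "TTAA" → prefix "TT" already present; 2 new (A, A)
  "TTAAGCTT" → prefix "TTAA" already present; 4 new (G, C, T, T)
  "TTAAGCTCC" → prefix "TTAAGCT" already present; 2 new (C, C)
  "TTAAGCTAT" → prefix "TTAAGCT" already present; 2 new (A, T)
  "TTAATCGA" → prefix "TTAA" already present; 4 new (T, C, G, A)
  "TTAAGCTCT" → prefix "TTAAGCTC" already present; 1 new (T)
  "TTG" → prefix "TT" already present; 1 new (G)
  "TGTACAC" → prefix "T" already present; 6 new (G, T, A, C, A, C)
  "TTAAGCATC" → prefix "TTAAGC" already present; 3 new (A, T, C)
Total nodes = 10 + 0 + 2 + 4 + 2 + 2 + 4 + 1 + 1 + 6 + 3 = 35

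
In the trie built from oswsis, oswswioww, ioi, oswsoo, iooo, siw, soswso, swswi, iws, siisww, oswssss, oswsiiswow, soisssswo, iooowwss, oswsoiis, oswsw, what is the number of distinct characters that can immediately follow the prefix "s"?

3

The children of the "s" node are the distinct next characters among strings starting with "s".
Characters that immediately follow "s" among the stored strings: {i, o, w}.
That node has 3 child edges.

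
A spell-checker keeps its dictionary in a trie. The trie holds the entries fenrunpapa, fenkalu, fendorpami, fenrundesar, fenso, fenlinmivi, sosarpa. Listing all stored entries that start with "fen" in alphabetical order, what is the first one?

fendorpami

DFS of the "fen" subtree visits, in order: "fendorpami", "fenkalu", "fenlinmivi", "fenrundesar", "fenrunpapa", "fenso"
Position 1: fendorpami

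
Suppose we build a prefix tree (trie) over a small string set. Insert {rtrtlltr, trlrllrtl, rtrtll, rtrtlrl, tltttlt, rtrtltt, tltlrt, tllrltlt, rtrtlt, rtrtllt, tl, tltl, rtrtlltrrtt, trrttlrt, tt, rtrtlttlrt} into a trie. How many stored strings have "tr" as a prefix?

2

Traverse to the node for "tr", then collect every word in that subtree.
Words under "tr": trlrllrtl, trrttlrt
Count: 2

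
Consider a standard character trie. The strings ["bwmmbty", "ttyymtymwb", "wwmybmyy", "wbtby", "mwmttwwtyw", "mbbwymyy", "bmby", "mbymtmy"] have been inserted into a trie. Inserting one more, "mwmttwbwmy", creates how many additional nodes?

4

The longest prefix of "mwmttwbwmy" already in the trie is "mwmttw" (length 6).
So 10 − 6 = 4 new nodes.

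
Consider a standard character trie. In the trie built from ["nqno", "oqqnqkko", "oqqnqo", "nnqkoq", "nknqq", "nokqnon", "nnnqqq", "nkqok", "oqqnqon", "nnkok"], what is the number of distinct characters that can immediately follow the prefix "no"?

1

The children of the "no" node are the distinct next characters among strings starting with "no".
Characters that immediately follow "no" among the stored strings: {k}.
That node has 1 child edge.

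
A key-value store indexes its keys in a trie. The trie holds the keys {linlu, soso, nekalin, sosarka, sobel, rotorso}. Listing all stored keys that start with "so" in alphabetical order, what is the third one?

soso

Words with prefix "so", in lexicographic order: "sobel", "sosarka", "soso"
The 3rd is soso.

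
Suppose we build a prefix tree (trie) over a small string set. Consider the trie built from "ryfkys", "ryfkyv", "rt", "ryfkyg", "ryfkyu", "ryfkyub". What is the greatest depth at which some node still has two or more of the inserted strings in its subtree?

6

The deepest shared node is where two words last agree before diverging.
"ryfkyu" and "ryfkyub" agree on "ryfkyu" (6 characters) before diverging; nothing deeper is shared.
Longest shared-prefix length: 6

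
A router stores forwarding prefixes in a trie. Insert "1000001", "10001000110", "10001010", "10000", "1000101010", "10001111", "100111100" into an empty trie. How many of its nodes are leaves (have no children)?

Leaves are exactly the stored words that no other stored word extends.
Those words: "1000001", "10001000110", "1000101010", "10001111", "100111100"
Leaf count: 5

5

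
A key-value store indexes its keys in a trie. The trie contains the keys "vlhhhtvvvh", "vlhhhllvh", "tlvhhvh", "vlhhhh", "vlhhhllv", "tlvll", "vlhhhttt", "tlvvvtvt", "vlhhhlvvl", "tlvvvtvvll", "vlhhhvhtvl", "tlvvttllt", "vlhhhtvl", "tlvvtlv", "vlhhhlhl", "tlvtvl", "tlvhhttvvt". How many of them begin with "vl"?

9

Traverse to the node for "vl", then collect every word in that subtree.
Words under "vl": vlhhhh, vlhhhlhl, vlhhhllv, vlhhhllvh, vlhhhlvvl, vlhhhttt, vlhhhtvl, vlhhhtvvvh, vlhhhvhtvl
Count: 9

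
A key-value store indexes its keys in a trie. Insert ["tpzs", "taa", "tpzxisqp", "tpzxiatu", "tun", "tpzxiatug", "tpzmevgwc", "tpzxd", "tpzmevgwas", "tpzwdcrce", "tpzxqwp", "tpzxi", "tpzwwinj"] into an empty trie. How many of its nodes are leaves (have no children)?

A leaf is a node with no children — equivalently, the end of a word that is not a proper prefix of any other stored word.
Those words: "taa", "tpzmevgwas", "tpzmevgwc", "tpzs", "tpzwdcrce", "tpzwwinj", "tpzxd", "tpzxiatug", "tpzxisqp", "tpzxqwp", "tun"
Leaf count: 11

11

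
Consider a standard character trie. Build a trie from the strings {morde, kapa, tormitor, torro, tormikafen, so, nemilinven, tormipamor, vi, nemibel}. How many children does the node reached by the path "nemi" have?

Walk "nemi" from the root, arriving at one node.
Characters that immediately follow "nemi" among the stored strings: {b, l}.
That node has 2 child edges.

2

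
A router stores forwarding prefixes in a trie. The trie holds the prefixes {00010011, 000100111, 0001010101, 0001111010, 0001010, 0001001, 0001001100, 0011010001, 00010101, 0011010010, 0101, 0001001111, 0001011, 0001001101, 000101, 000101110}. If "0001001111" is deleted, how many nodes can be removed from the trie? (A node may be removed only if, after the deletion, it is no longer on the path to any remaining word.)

1

A node on "0001001111"'s path can go only if nothing else ends at it or branches off below it.
The suffix "1" (1 node) is used only by "0001001111"; "000100111" is itself a stored word, so pruning stops there.
Nodes removed: 1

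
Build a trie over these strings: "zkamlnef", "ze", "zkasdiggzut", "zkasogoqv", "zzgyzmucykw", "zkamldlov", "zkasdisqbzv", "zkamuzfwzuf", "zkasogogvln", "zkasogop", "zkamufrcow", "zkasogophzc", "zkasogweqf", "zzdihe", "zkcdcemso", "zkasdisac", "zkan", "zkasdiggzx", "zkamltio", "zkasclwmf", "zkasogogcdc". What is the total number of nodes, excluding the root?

91

Trace insertions, counting only characters that open a new branch:
  "zkamlnef" → 8 new (z, k, a, m, l, n, e, f)
  "ze" → prefix "z" already present; 1 new (e)
  "zkasdiggzut" → prefix "zka" already present; 8 new (s, d, i, g, g, z, u, t)
  "zkasogoqv" → prefix "zkas" already present; 5 new (o, g, o, q, v)
  "zzgyzmucykw" → prefix "z" already present; 10 new (z, g, y, z, m, u, c, y, k, w)
  "zkamldlov" → prefix "zkaml" already present; 4 new (d, l, o, v)
  "zkasdisqbzv" → prefix "zkasdi" already present; 5 new (s, q, b, z, v)
  "zkamuzfwzuf" → prefix "zkam" already present; 7 new (u, z, f, w, z, u, f)
  "zkasogogvln" → prefix "zkasogo" already present; 4 new (g, v, l, n)
  "zkasogop" → prefix "zkasogo" already present; 1 new (p)
  "zkamufrcow" → prefix "zkamu" already present; 5 new (f, r, c, o, w)
  "zkasogophzc" → prefix "zkasogop" already present; 3 new (h, z, c)
  "zkasogweqf" → prefix "zkasog" already present; 4 new (w, e, q, f)
  "zzdihe" → prefix "zz" already present; 4 new (d, i, h, e)
  "zkcdcemso" → prefix "zk" already present; 7 new (c, d, c, e, m, s, o)
  "zkasdisac" → prefix "zkasdis" already present; 2 new (a, c)
  "zkan" → prefix "zka" already present; 1 new (n)
  "zkasdiggzx" → prefix "zkasdiggz" already present; 1 new (x)
  "zkamltio" → prefix "zkaml" already present; 3 new (t, i, o)
  "zkasclwmf" → prefix "zkas" already present; 5 new (c, l, w, m, f)
  "zkasogogcdc" → prefix "zkasogog" already present; 3 new (c, d, c)
Total nodes = 8 + 1 + 8 + 5 + 10 + 4 + 5 + 7 + 4 + 1 + 5 + 3 + 4 + 4 + 7 + 2 + 1 + 1 + 3 + 5 + 3 = 91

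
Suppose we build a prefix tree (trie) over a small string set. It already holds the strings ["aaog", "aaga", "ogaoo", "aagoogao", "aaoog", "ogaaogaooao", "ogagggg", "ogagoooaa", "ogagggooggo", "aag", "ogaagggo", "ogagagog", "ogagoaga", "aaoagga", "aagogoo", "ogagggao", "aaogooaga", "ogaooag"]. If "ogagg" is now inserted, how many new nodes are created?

Every character of "ogagg" already lies on an existing path (it is a prefix of some stored word).
No new nodes are needed: 0.

0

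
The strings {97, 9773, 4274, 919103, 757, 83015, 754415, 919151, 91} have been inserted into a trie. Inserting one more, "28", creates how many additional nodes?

Nothing in the trie begins with "2"; the whole of "28" is new.
2 − 0 = 2 new nodes.

2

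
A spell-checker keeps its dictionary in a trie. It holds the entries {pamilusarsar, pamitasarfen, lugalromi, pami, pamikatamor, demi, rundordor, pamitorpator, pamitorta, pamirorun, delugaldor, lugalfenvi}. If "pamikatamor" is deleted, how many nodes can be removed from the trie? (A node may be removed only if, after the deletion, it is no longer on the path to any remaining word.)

7

Walk "pamikatamor" from the leaf back toward the root, removing each node that no remaining word uses.
The suffix "katamor" (7 nodes) is used only by "pamikatamor"; the node for "pami" still has the child "l", so pruning stops there.
Nodes removed: 7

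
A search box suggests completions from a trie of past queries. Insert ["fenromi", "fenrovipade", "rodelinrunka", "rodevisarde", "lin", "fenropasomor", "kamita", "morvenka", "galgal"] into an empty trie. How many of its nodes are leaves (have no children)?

9

Leaves are exactly the stored words that no other stored word extends.
Those words: "fenromi", "fenropasomor", "fenrovipade", "galgal", "kamita", "lin", "morvenka", "rodelinrunka", "rodevisarde"
Leaf count: 9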